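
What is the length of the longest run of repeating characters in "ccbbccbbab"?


Input: "ccbbccbbab"
Scanning for longest run:
  Position 1 ('c'): continues run of 'c', length=2
  Position 2 ('b'): new char, reset run to 1
  Position 3 ('b'): continues run of 'b', length=2
  Position 4 ('c'): new char, reset run to 1
  Position 5 ('c'): continues run of 'c', length=2
  Position 6 ('b'): new char, reset run to 1
  Position 7 ('b'): continues run of 'b', length=2
  Position 8 ('a'): new char, reset run to 1
  Position 9 ('b'): new char, reset run to 1
Longest run: 'c' with length 2

2


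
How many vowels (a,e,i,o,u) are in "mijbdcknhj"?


Input: mijbdcknhj
Checking each character:
  'm' at position 0: consonant
  'i' at position 1: vowel (running total: 1)
  'j' at position 2: consonant
  'b' at position 3: consonant
  'd' at position 4: consonant
  'c' at position 5: consonant
  'k' at position 6: consonant
  'n' at position 7: consonant
  'h' at position 8: consonant
  'j' at position 9: consonant
Total vowels: 1

1


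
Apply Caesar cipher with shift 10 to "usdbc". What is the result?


Caesar cipher: shift "usdbc" by 10
  'u' (pos 20) + 10 = pos 4 = 'e'
  's' (pos 18) + 10 = pos 2 = 'c'
  'd' (pos 3) + 10 = pos 13 = 'n'
  'b' (pos 1) + 10 = pos 11 = 'l'
  'c' (pos 2) + 10 = pos 12 = 'm'
Result: ecnlm

ecnlm


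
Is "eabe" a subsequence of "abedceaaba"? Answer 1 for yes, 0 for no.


Check if "eabe" is a subsequence of "abedceaaba"
Greedy scan:
  Position 0 ('a'): no match needed
  Position 1 ('b'): no match needed
  Position 2 ('e'): matches sub[0] = 'e'
  Position 3 ('d'): no match needed
  Position 4 ('c'): no match needed
  Position 5 ('e'): no match needed
  Position 6 ('a'): matches sub[1] = 'a'
  Position 7 ('a'): no match needed
  Position 8 ('b'): matches sub[2] = 'b'
  Position 9 ('a'): no match needed
Only matched 3/4 characters => not a subsequence

0


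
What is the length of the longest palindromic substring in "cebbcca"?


Input: "cebbcca"
Checking substrings for palindromes:
  [2:4] "bb" (len 2) => palindrome
  [4:6] "cc" (len 2) => palindrome
Longest palindromic substring: "bb" with length 2

2


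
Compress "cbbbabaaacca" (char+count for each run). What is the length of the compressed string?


Input: cbbbabaaacca
Runs:
  'c' x 1 => "c1"
  'b' x 3 => "b3"
  'a' x 1 => "a1"
  'b' x 1 => "b1"
  'a' x 3 => "a3"
  'c' x 2 => "c2"
  'a' x 1 => "a1"
Compressed: "c1b3a1b1a3c2a1"
Compressed length: 14

14


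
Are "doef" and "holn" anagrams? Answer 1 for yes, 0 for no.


Strings: "doef", "holn"
Sorted first:  defo
Sorted second: hlno
Differ at position 0: 'd' vs 'h' => not anagrams

0


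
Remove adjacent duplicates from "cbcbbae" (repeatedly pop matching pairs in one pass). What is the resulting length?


Input: cbcbbae
Stack-based adjacent duplicate removal:
  Read 'c': push. Stack: c
  Read 'b': push. Stack: cb
  Read 'c': push. Stack: cbc
  Read 'b': push. Stack: cbcb
  Read 'b': matches stack top 'b' => pop. Stack: cbc
  Read 'a': push. Stack: cbca
  Read 'e': push. Stack: cbcae
Final stack: "cbcae" (length 5)

5


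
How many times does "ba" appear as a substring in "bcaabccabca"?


Searching for "ba" in "bcaabccabca"
Scanning each position:
  Position 0: "bc" => no
  Position 1: "ca" => no
  Position 2: "aa" => no
  Position 3: "ab" => no
  Position 4: "bc" => no
  Position 5: "cc" => no
  Position 6: "ca" => no
  Position 7: "ab" => no
  Position 8: "bc" => no
  Position 9: "ca" => no
Total occurrences: 0

0


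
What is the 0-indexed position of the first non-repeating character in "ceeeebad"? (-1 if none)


Input: ceeeebad
Character frequencies:
  'a': 1
  'b': 1
  'c': 1
  'd': 1
  'e': 4
Scanning left to right for freq == 1:
  Position 0 ('c'): unique! => answer = 0

0


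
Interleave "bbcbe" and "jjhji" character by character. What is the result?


Interleaving "bbcbe" and "jjhji":
  Position 0: 'b' from first, 'j' from second => "bj"
  Position 1: 'b' from first, 'j' from second => "bj"
  Position 2: 'c' from first, 'h' from second => "ch"
  Position 3: 'b' from first, 'j' from second => "bj"
  Position 4: 'e' from first, 'i' from second => "ei"
Result: bjbjchbjei

bjbjchbjei


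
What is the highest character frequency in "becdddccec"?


Input: becdddccec
Character counts:
  'b': 1
  'c': 4
  'd': 3
  'e': 2
Maximum frequency: 4

4


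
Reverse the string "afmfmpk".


Input: afmfmpk
Reading characters right to left:
  Position 6: 'k'
  Position 5: 'p'
  Position 4: 'm'
  Position 3: 'f'
  Position 2: 'm'
  Position 1: 'f'
  Position 0: 'a'
Reversed: kpmfmfa

kpmfmfa


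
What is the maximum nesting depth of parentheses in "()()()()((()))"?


Input: "()()()()((()))"
Tracking depth:
  Position 0 '(': depth becomes 1
  Position 1 ')': depth becomes 0
  Position 2 '(': depth becomes 1
  Position 3 ')': depth becomes 0
  Position 4 '(': depth becomes 1
  Position 5 ')': depth becomes 0
  Position 6 '(': depth becomes 1
  Position 7 ')': depth becomes 0
  Position 8 '(': depth becomes 1
  Position 9 '(': depth becomes 2
  Position 10 '(': depth becomes 3
  Position 11 ')': depth becomes 2
  Position 12 ')': depth becomes 1
  Position 13 ')': depth becomes 0
Maximum depth reached: 3

3


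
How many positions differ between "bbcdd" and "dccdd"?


Comparing "bbcdd" and "dccdd" position by position:
  Position 0: 'b' vs 'd' => DIFFER
  Position 1: 'b' vs 'c' => DIFFER
  Position 2: 'c' vs 'c' => same
  Position 3: 'd' vs 'd' => same
  Position 4: 'd' vs 'd' => same
Positions that differ: 2

2


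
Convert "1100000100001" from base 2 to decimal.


Input: "1100000100001" in base 2
Positional expansion:
  Digit '1' (value 1) x 2^12 = 4096
  Digit '1' (value 1) x 2^11 = 2048
  Digit '0' (value 0) x 2^10 = 0
  Digit '0' (value 0) x 2^9 = 0
  Digit '0' (value 0) x 2^8 = 0
  Digit '0' (value 0) x 2^7 = 0
  Digit '0' (value 0) x 2^6 = 0
  Digit '1' (value 1) x 2^5 = 32
  Digit '0' (value 0) x 2^4 = 0
  Digit '0' (value 0) x 2^3 = 0
  Digit '0' (value 0) x 2^2 = 0
  Digit '0' (value 0) x 2^1 = 0
  Digit '1' (value 1) x 2^0 = 1
Sum = 6177

6177


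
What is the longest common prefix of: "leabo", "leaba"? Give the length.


Words: leabo, leaba
  Position 0: all 'l' => match
  Position 1: all 'e' => match
  Position 2: all 'a' => match
  Position 3: all 'b' => match
  Position 4: ('o', 'a') => mismatch, stop
LCP = "leab" (length 4)

4


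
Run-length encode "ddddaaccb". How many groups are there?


Input: ddddaaccb
Scanning for consecutive runs:
  Group 1: 'd' x 4 (positions 0-3)
  Group 2: 'a' x 2 (positions 4-5)
  Group 3: 'c' x 2 (positions 6-7)
  Group 4: 'b' x 1 (positions 8-8)
Total groups: 4

4


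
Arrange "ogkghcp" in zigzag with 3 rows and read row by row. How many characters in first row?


Zigzag "ogkghcp" into 3 rows:
Placing characters:
  'o' => row 0
  'g' => row 1
  'k' => row 2
  'g' => row 1
  'h' => row 0
  'c' => row 1
  'p' => row 2
Rows:
  Row 0: "oh"
  Row 1: "ggc"
  Row 2: "kp"
First row length: 2

2


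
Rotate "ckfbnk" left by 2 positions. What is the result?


Input: "ckfbnk", rotate left by 2
First 2 characters: "ck"
Remaining characters: "fbnk"
Concatenate remaining + first: "fbnk" + "ck" = "fbnkck"

fbnkck


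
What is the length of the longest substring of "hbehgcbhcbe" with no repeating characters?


Input: "hbehgcbhcbe"
Sliding window (track last position of each char):
  Position 0 ('h'): window [0,0] length 1 -- new best
  Position 1 ('b'): window [0,1] length 2 -- new best
  Position 2 ('e'): window [0,2] length 3 -- new best
  Position 3 ('h'): repeat (last at 0), move window start to 1
  Position 3 ('h'): window [1,3] length 3
  Position 4 ('g'): window [1,4] length 4 -- new best
  Position 5 ('c'): window [1,5] length 5 -- new best
  Position 6 ('b'): repeat (last at 1), move window start to 2
  Position 6 ('b'): window [2,6] length 5
  Position 7 ('h'): repeat (last at 3), move window start to 4
  Position 7 ('h'): window [4,7] length 4
  Position 8 ('c'): repeat (last at 5), move window start to 6
  Position 8 ('c'): window [6,8] length 3
  Position 9 ('b'): repeat (last at 6), move window start to 7
  Position 9 ('b'): window [7,9] length 3
  Position 10 ('e'): window [7,10] length 4
Longest substring with no repeats: "behgc" with length 5

5


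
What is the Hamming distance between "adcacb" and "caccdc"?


Comparing "adcacb" and "caccdc" position by position:
  Position 0: 'a' vs 'c' => differ
  Position 1: 'd' vs 'a' => differ
  Position 2: 'c' vs 'c' => same
  Position 3: 'a' vs 'c' => differ
  Position 4: 'c' vs 'd' => differ
  Position 5: 'b' vs 'c' => differ
Total differences (Hamming distance): 5

5


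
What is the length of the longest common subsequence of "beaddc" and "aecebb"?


LCS of "beaddc" and "aecebb"
DP table:
           a    e    c    e    b    b
      0    0    0    0    0    0    0
  b   0    0    0    0    0    1    1
  e   0    0    1    1    1    1    1
  a   0    1    1    1    1    1    1
  d   0    1    1    1    1    1    1
  d   0    1    1    1    1    1    1
  c   0    1    1    2    2    2    2
LCS length = dp[6][6] = 2

2


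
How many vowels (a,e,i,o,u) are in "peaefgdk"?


Input: peaefgdk
Checking each character:
  'p' at position 0: consonant
  'e' at position 1: vowel (running total: 1)
  'a' at position 2: vowel (running total: 2)
  'e' at position 3: vowel (running total: 3)
  'f' at position 4: consonant
  'g' at position 5: consonant
  'd' at position 6: consonant
  'k' at position 7: consonant
Total vowels: 3

3


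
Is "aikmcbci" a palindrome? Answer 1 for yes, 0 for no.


Input: aikmcbci
Reversed: icbcmkia
  Compare pos 0 ('a') with pos 7 ('i'): MISMATCH
  Compare pos 1 ('i') with pos 6 ('c'): MISMATCH
  Compare pos 2 ('k') with pos 5 ('b'): MISMATCH
  Compare pos 3 ('m') with pos 4 ('c'): MISMATCH
Result: not a palindrome

0


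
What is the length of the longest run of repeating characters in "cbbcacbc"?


Input: "cbbcacbc"
Scanning for longest run:
  Position 1 ('b'): new char, reset run to 1
  Position 2 ('b'): continues run of 'b', length=2
  Position 3 ('c'): new char, reset run to 1
  Position 4 ('a'): new char, reset run to 1
  Position 5 ('c'): new char, reset run to 1
  Position 6 ('b'): new char, reset run to 1
  Position 7 ('c'): new char, reset run to 1
Longest run: 'b' with length 2

2


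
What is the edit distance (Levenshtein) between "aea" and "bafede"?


Computing edit distance: "aea" -> "bafede"
DP table:
           b    a    f    e    d    e
      0    1    2    3    4    5    6
  a   1    1    1    2    3    4    5
  e   2    2    2    2    2    3    4
  a   3    3    2    3    3    3    4
Edit distance = dp[3][6] = 4

4


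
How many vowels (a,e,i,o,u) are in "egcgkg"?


Input: egcgkg
Checking each character:
  'e' at position 0: vowel (running total: 1)
  'g' at position 1: consonant
  'c' at position 2: consonant
  'g' at position 3: consonant
  'k' at position 4: consonant
  'g' at position 5: consonant
Total vowels: 1

1


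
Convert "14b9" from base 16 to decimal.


Input: "14b9" in base 16
Positional expansion:
  Digit '1' (value 1) x 16^3 = 4096
  Digit '4' (value 4) x 16^2 = 1024
  Digit 'b' (value 11) x 16^1 = 176
  Digit '9' (value 9) x 16^0 = 9
Sum = 5305

5305


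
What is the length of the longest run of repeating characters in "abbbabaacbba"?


Input: "abbbabaacbba"
Scanning for longest run:
  Position 1 ('b'): new char, reset run to 1
  Position 2 ('b'): continues run of 'b', length=2
  Position 3 ('b'): continues run of 'b', length=3
  Position 4 ('a'): new char, reset run to 1
  Position 5 ('b'): new char, reset run to 1
  Position 6 ('a'): new char, reset run to 1
  Position 7 ('a'): continues run of 'a', length=2
  Position 8 ('c'): new char, reset run to 1
  Position 9 ('b'): new char, reset run to 1
  Position 10 ('b'): continues run of 'b', length=2
  Position 11 ('a'): new char, reset run to 1
Longest run: 'b' with length 3

3


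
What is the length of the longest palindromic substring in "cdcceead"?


Input: "cdcceead"
Checking substrings for palindromes:
  [0:3] "cdc" (len 3) => palindrome
  [2:4] "cc" (len 2) => palindrome
  [4:6] "ee" (len 2) => palindrome
Longest palindromic substring: "cdc" with length 3

3


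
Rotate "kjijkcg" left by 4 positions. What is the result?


Input: "kjijkcg", rotate left by 4
First 4 characters: "kjij"
Remaining characters: "kcg"
Concatenate remaining + first: "kcg" + "kjij" = "kcgkjij"

kcgkjij


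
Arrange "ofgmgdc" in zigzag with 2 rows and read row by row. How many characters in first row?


Zigzag "ofgmgdc" into 2 rows:
Placing characters:
  'o' => row 0
  'f' => row 1
  'g' => row 0
  'm' => row 1
  'g' => row 0
  'd' => row 1
  'c' => row 0
Rows:
  Row 0: "oggc"
  Row 1: "fmd"
First row length: 4

4


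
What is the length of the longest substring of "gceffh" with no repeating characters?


Input: "gceffh"
Sliding window (track last position of each char):
  Position 0 ('g'): window [0,0] length 1 -- new best
  Position 1 ('c'): window [0,1] length 2 -- new best
  Position 2 ('e'): window [0,2] length 3 -- new best
  Position 3 ('f'): window [0,3] length 4 -- new best
  Position 4 ('f'): repeat (last at 3), move window start to 4
  Position 4 ('f'): window [4,4] length 1
  Position 5 ('h'): window [4,5] length 2
Longest substring with no repeats: "gcef" with length 4

4


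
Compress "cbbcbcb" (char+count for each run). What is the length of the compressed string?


Input: cbbcbcb
Runs:
  'c' x 1 => "c1"
  'b' x 2 => "b2"
  'c' x 1 => "c1"
  'b' x 1 => "b1"
  'c' x 1 => "c1"
  'b' x 1 => "b1"
Compressed: "c1b2c1b1c1b1"
Compressed length: 12

12


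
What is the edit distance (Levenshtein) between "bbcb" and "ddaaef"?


Computing edit distance: "bbcb" -> "ddaaef"
DP table:
           d    d    a    a    e    f
      0    1    2    3    4    5    6
  b   1    1    2    3    4    5    6
  b   2    2    2    3    4    5    6
  c   3    3    3    3    4    5    6
  b   4    4    4    4    4    5    6
Edit distance = dp[4][6] = 6

6


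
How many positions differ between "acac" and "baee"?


Comparing "acac" and "baee" position by position:
  Position 0: 'a' vs 'b' => DIFFER
  Position 1: 'c' vs 'a' => DIFFER
  Position 2: 'a' vs 'e' => DIFFER
  Position 3: 'c' vs 'e' => DIFFER
Positions that differ: 4

4


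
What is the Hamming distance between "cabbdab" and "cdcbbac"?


Comparing "cabbdab" and "cdcbbac" position by position:
  Position 0: 'c' vs 'c' => same
  Position 1: 'a' vs 'd' => differ
  Position 2: 'b' vs 'c' => differ
  Position 3: 'b' vs 'b' => same
  Position 4: 'd' vs 'b' => differ
  Position 5: 'a' vs 'a' => same
  Position 6: 'b' vs 'c' => differ
Total differences (Hamming distance): 4

4


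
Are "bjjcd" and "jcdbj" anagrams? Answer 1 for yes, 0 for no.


Strings: "bjjcd", "jcdbj"
Sorted first:  bcdjj
Sorted second: bcdjj
Sorted forms match => anagrams

1


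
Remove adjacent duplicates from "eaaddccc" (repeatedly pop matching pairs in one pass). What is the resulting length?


Input: eaaddccc
Stack-based adjacent duplicate removal:
  Read 'e': push. Stack: e
  Read 'a': push. Stack: ea
  Read 'a': matches stack top 'a' => pop. Stack: e
  Read 'd': push. Stack: ed
  Read 'd': matches stack top 'd' => pop. Stack: e
  Read 'c': push. Stack: ec
  Read 'c': matches stack top 'c' => pop. Stack: e
  Read 'c': push. Stack: ec
Final stack: "ec" (length 2)

2


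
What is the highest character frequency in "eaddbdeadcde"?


Input: eaddbdeadcde
Character counts:
  'a': 2
  'b': 1
  'c': 1
  'd': 5
  'e': 3
Maximum frequency: 5

5


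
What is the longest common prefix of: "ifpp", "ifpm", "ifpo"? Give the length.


Words: ifpp, ifpm, ifpo
  Position 0: all 'i' => match
  Position 1: all 'f' => match
  Position 2: all 'p' => match
  Position 3: ('p', 'm', 'o') => mismatch, stop
LCP = "ifp" (length 3)

3


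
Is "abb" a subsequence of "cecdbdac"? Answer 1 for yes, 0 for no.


Check if "abb" is a subsequence of "cecdbdac"
Greedy scan:
  Position 0 ('c'): no match needed
  Position 1 ('e'): no match needed
  Position 2 ('c'): no match needed
  Position 3 ('d'): no match needed
  Position 4 ('b'): no match needed
  Position 5 ('d'): no match needed
  Position 6 ('a'): matches sub[0] = 'a'
  Position 7 ('c'): no match needed
Only matched 1/3 characters => not a subsequence

0


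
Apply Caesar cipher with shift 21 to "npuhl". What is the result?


Caesar cipher: shift "npuhl" by 21
  'n' (pos 13) + 21 = pos 8 = 'i'
  'p' (pos 15) + 21 = pos 10 = 'k'
  'u' (pos 20) + 21 = pos 15 = 'p'
  'h' (pos 7) + 21 = pos 2 = 'c'
  'l' (pos 11) + 21 = pos 6 = 'g'
Result: ikpcg

ikpcg


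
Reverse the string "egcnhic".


Input: egcnhic
Reading characters right to left:
  Position 6: 'c'
  Position 5: 'i'
  Position 4: 'h'
  Position 3: 'n'
  Position 2: 'c'
  Position 1: 'g'
  Position 0: 'e'
Reversed: cihncge

cihncge


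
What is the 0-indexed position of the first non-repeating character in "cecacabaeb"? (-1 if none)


Input: cecacabaeb
Character frequencies:
  'a': 3
  'b': 2
  'c': 3
  'e': 2
Scanning left to right for freq == 1:
  Position 0 ('c'): freq=3, skip
  Position 1 ('e'): freq=2, skip
  Position 2 ('c'): freq=3, skip
  Position 3 ('a'): freq=3, skip
  Position 4 ('c'): freq=3, skip
  Position 5 ('a'): freq=3, skip
  Position 6 ('b'): freq=2, skip
  Position 7 ('a'): freq=3, skip
  Position 8 ('e'): freq=2, skip
  Position 9 ('b'): freq=2, skip
  No unique character found => answer = -1

-1


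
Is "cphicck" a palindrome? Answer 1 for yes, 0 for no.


Input: cphicck
Reversed: kccihpc
  Compare pos 0 ('c') with pos 6 ('k'): MISMATCH
  Compare pos 1 ('p') with pos 5 ('c'): MISMATCH
  Compare pos 2 ('h') with pos 4 ('c'): MISMATCH
Result: not a palindrome

0


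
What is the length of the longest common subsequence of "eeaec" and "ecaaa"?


LCS of "eeaec" and "ecaaa"
DP table:
           e    c    a    a    a
      0    0    0    0    0    0
  e   0    1    1    1    1    1
  e   0    1    1    1    1    1
  a   0    1    1    2    2    2
  e   0    1    1    2    2    2
  c   0    1    2    2    2    2
LCS length = dp[5][5] = 2

2


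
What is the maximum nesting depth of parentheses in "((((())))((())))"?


Input: "((((())))((())))"
Tracking depth:
  Position 0 '(': depth becomes 1
  Position 1 '(': depth becomes 2
  Position 2 '(': depth becomes 3
  Position 3 '(': depth becomes 4
  Position 4 '(': depth becomes 5
  Position 5 ')': depth becomes 4
  Position 6 ')': depth becomes 3
  Position 7 ')': depth becomes 2
  Position 8 ')': depth becomes 1
  Position 9 '(': depth becomes 2
  Position 10 '(': depth becomes 3
  Position 11 '(': depth becomes 4
  Position 12 ')': depth becomes 3
  Position 13 ')': depth becomes 2
  Position 14 ')': depth becomes 1
  Position 15 ')': depth becomes 0
Maximum depth reached: 5

5


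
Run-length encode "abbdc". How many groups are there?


Input: abbdc
Scanning for consecutive runs:
  Group 1: 'a' x 1 (positions 0-0)
  Group 2: 'b' x 2 (positions 1-2)
  Group 3: 'd' x 1 (positions 3-3)
  Group 4: 'c' x 1 (positions 4-4)
Total groups: 4

4


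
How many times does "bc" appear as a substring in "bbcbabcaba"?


Searching for "bc" in "bbcbabcaba"
Scanning each position:
  Position 0: "bb" => no
  Position 1: "bc" => MATCH
  Position 2: "cb" => no
  Position 3: "ba" => no
  Position 4: "ab" => no
  Position 5: "bc" => MATCH
  Position 6: "ca" => no
  Position 7: "ab" => no
  Position 8: "ba" => no
Total occurrences: 2

2


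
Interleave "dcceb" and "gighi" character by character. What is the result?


Interleaving "dcceb" and "gighi":
  Position 0: 'd' from first, 'g' from second => "dg"
  Position 1: 'c' from first, 'i' from second => "ci"
  Position 2: 'c' from first, 'g' from second => "cg"
  Position 3: 'e' from first, 'h' from second => "eh"
  Position 4: 'b' from first, 'i' from second => "bi"
Result: dgcicgehbi

dgcicgehbi


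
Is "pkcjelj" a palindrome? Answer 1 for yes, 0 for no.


Input: pkcjelj
Reversed: jlejckp
  Compare pos 0 ('p') with pos 6 ('j'): MISMATCH
  Compare pos 1 ('k') with pos 5 ('l'): MISMATCH
  Compare pos 2 ('c') with pos 4 ('e'): MISMATCH
Result: not a palindrome

0


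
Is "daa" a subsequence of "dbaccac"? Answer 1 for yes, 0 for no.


Check if "daa" is a subsequence of "dbaccac"
Greedy scan:
  Position 0 ('d'): matches sub[0] = 'd'
  Position 1 ('b'): no match needed
  Position 2 ('a'): matches sub[1] = 'a'
  Position 3 ('c'): no match needed
  Position 4 ('c'): no match needed
  Position 5 ('a'): matches sub[2] = 'a'
  Position 6 ('c'): no match needed
All 3 characters matched => is a subsequence

1


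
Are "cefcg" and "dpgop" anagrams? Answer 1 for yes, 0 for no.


Strings: "cefcg", "dpgop"
Sorted first:  ccefg
Sorted second: dgopp
Differ at position 0: 'c' vs 'd' => not anagrams

0


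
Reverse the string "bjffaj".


Input: bjffaj
Reading characters right to left:
  Position 5: 'j'
  Position 4: 'a'
  Position 3: 'f'
  Position 2: 'f'
  Position 1: 'j'
  Position 0: 'b'
Reversed: jaffjb

jaffjb


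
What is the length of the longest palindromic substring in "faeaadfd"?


Input: "faeaadfd"
Checking substrings for palindromes:
  [1:4] "aea" (len 3) => palindrome
  [5:8] "dfd" (len 3) => palindrome
  [3:5] "aa" (len 2) => palindrome
Longest palindromic substring: "aea" with length 3

3


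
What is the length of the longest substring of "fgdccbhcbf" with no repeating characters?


Input: "fgdccbhcbf"
Sliding window (track last position of each char):
  Position 0 ('f'): window [0,0] length 1 -- new best
  Position 1 ('g'): window [0,1] length 2 -- new best
  Position 2 ('d'): window [0,2] length 3 -- new best
  Position 3 ('c'): window [0,3] length 4 -- new best
  Position 4 ('c'): repeat (last at 3), move window start to 4
  Position 4 ('c'): window [4,4] length 1
  Position 5 ('b'): window [4,5] length 2
  Position 6 ('h'): window [4,6] length 3
  Position 7 ('c'): repeat (last at 4), move window start to 5
  Position 7 ('c'): window [5,7] length 3
  Position 8 ('b'): repeat (last at 5), move window start to 6
  Position 8 ('b'): window [6,8] length 3
  Position 9 ('f'): window [6,9] length 4
Longest substring with no repeats: "fgdc" with length 4

4


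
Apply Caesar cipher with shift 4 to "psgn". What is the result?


Caesar cipher: shift "psgn" by 4
  'p' (pos 15) + 4 = pos 19 = 't'
  's' (pos 18) + 4 = pos 22 = 'w'
  'g' (pos 6) + 4 = pos 10 = 'k'
  'n' (pos 13) + 4 = pos 17 = 'r'
Result: twkr

twkr


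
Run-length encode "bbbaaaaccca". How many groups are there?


Input: bbbaaaaccca
Scanning for consecutive runs:
  Group 1: 'b' x 3 (positions 0-2)
  Group 2: 'a' x 4 (positions 3-6)
  Group 3: 'c' x 3 (positions 7-9)
  Group 4: 'a' x 1 (positions 10-10)
Total groups: 4

4


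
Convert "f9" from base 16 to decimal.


Input: "f9" in base 16
Positional expansion:
  Digit 'f' (value 15) x 16^1 = 240
  Digit '9' (value 9) x 16^0 = 9
Sum = 249

249


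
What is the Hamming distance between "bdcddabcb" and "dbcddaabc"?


Comparing "bdcddabcb" and "dbcddaabc" position by position:
  Position 0: 'b' vs 'd' => differ
  Position 1: 'd' vs 'b' => differ
  Position 2: 'c' vs 'c' => same
  Position 3: 'd' vs 'd' => same
  Position 4: 'd' vs 'd' => same
  Position 5: 'a' vs 'a' => same
  Position 6: 'b' vs 'a' => differ
  Position 7: 'c' vs 'b' => differ
  Position 8: 'b' vs 'c' => differ
Total differences (Hamming distance): 5

5


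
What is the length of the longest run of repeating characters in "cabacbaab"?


Input: "cabacbaab"
Scanning for longest run:
  Position 1 ('a'): new char, reset run to 1
  Position 2 ('b'): new char, reset run to 1
  Position 3 ('a'): new char, reset run to 1
  Position 4 ('c'): new char, reset run to 1
  Position 5 ('b'): new char, reset run to 1
  Position 6 ('a'): new char, reset run to 1
  Position 7 ('a'): continues run of 'a', length=2
  Position 8 ('b'): new char, reset run to 1
Longest run: 'a' with length 2

2


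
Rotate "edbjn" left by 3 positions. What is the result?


Input: "edbjn", rotate left by 3
First 3 characters: "edb"
Remaining characters: "jn"
Concatenate remaining + first: "jn" + "edb" = "jnedb"

jnedb


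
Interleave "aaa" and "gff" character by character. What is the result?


Interleaving "aaa" and "gff":
  Position 0: 'a' from first, 'g' from second => "ag"
  Position 1: 'a' from first, 'f' from second => "af"
  Position 2: 'a' from first, 'f' from second => "af"
Result: agafaf

agafaf


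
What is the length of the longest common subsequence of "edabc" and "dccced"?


LCS of "edabc" and "dccced"
DP table:
           d    c    c    c    e    d
      0    0    0    0    0    0    0
  e   0    0    0    0    0    1    1
  d   0    1    1    1    1    1    2
  a   0    1    1    1    1    1    2
  b   0    1    1    1    1    1    2
  c   0    1    2    2    2    2    2
LCS length = dp[5][6] = 2

2


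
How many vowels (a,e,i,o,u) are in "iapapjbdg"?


Input: iapapjbdg
Checking each character:
  'i' at position 0: vowel (running total: 1)
  'a' at position 1: vowel (running total: 2)
  'p' at position 2: consonant
  'a' at position 3: vowel (running total: 3)
  'p' at position 4: consonant
  'j' at position 5: consonant
  'b' at position 6: consonant
  'd' at position 7: consonant
  'g' at position 8: consonant
Total vowels: 3

3


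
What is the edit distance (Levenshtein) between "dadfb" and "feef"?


Computing edit distance: "dadfb" -> "feef"
DP table:
           f    e    e    f
      0    1    2    3    4
  d   1    1    2    3    4
  a   2    2    2    3    4
  d   3    3    3    3    4
  f   4    3    4    4    3
  b   5    4    4    5    4
Edit distance = dp[5][4] = 4

4


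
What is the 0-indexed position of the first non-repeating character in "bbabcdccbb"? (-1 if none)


Input: bbabcdccbb
Character frequencies:
  'a': 1
  'b': 5
  'c': 3
  'd': 1
Scanning left to right for freq == 1:
  Position 0 ('b'): freq=5, skip
  Position 1 ('b'): freq=5, skip
  Position 2 ('a'): unique! => answer = 2

2


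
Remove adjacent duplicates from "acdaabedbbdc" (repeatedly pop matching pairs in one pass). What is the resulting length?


Input: acdaabedbbdc
Stack-based adjacent duplicate removal:
  Read 'a': push. Stack: a
  Read 'c': push. Stack: ac
  Read 'd': push. Stack: acd
  Read 'a': push. Stack: acda
  Read 'a': matches stack top 'a' => pop. Stack: acd
  Read 'b': push. Stack: acdb
  Read 'e': push. Stack: acdbe
  Read 'd': push. Stack: acdbed
  Read 'b': push. Stack: acdbedb
  Read 'b': matches stack top 'b' => pop. Stack: acdbed
  Read 'd': matches stack top 'd' => pop. Stack: acdbe
  Read 'c': push. Stack: acdbec
Final stack: "acdbec" (length 6)

6


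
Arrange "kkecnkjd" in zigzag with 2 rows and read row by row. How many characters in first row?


Zigzag "kkecnkjd" into 2 rows:
Placing characters:
  'k' => row 0
  'k' => row 1
  'e' => row 0
  'c' => row 1
  'n' => row 0
  'k' => row 1
  'j' => row 0
  'd' => row 1
Rows:
  Row 0: "kenj"
  Row 1: "kckd"
First row length: 4

4


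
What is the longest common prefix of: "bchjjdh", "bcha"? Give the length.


Words: bchjjdh, bcha
  Position 0: all 'b' => match
  Position 1: all 'c' => match
  Position 2: all 'h' => match
  Position 3: ('j', 'a') => mismatch, stop
LCP = "bch" (length 3)

3


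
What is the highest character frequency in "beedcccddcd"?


Input: beedcccddcd
Character counts:
  'b': 1
  'c': 4
  'd': 4
  'e': 2
Maximum frequency: 4

4


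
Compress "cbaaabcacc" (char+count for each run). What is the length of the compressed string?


Input: cbaaabcacc
Runs:
  'c' x 1 => "c1"
  'b' x 1 => "b1"
  'a' x 3 => "a3"
  'b' x 1 => "b1"
  'c' x 1 => "c1"
  'a' x 1 => "a1"
  'c' x 2 => "c2"
Compressed: "c1b1a3b1c1a1c2"
Compressed length: 14

14


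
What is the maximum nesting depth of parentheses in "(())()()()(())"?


Input: "(())()()()(())"
Tracking depth:
  Position 0 '(': depth becomes 1
  Position 1 '(': depth becomes 2
  Position 2 ')': depth becomes 1
  Position 3 ')': depth becomes 0
  Position 4 '(': depth becomes 1
  Position 5 ')': depth becomes 0
  Position 6 '(': depth becomes 1
  Position 7 ')': depth becomes 0
  Position 8 '(': depth becomes 1
  Position 9 ')': depth becomes 0
  Position 10 '(': depth becomes 1
  Position 11 '(': depth becomes 2
  Position 12 ')': depth becomes 1
  Position 13 ')': depth becomes 0
Maximum depth reached: 2

2


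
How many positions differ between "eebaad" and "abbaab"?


Comparing "eebaad" and "abbaab" position by position:
  Position 0: 'e' vs 'a' => DIFFER
  Position 1: 'e' vs 'b' => DIFFER
  Position 2: 'b' vs 'b' => same
  Position 3: 'a' vs 'a' => same
  Position 4: 'a' vs 'a' => same
  Position 5: 'd' vs 'b' => DIFFER
Positions that differ: 3

3


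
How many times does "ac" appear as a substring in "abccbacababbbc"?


Searching for "ac" in "abccbacababbbc"
Scanning each position:
  Position 0: "ab" => no
  Position 1: "bc" => no
  Position 2: "cc" => no
  Position 3: "cb" => no
  Position 4: "ba" => no
  Position 5: "ac" => MATCH
  Position 6: "ca" => no
  Position 7: "ab" => no
  Position 8: "ba" => no
  Position 9: "ab" => no
  Position 10: "bb" => no
  Position 11: "bb" => no
  Position 12: "bc" => no
Total occurrences: 1

1


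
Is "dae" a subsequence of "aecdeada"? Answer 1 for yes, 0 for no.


Check if "dae" is a subsequence of "aecdeada"
Greedy scan:
  Position 0 ('a'): no match needed
  Position 1 ('e'): no match needed
  Position 2 ('c'): no match needed
  Position 3 ('d'): matches sub[0] = 'd'
  Position 4 ('e'): no match needed
  Position 5 ('a'): matches sub[1] = 'a'
  Position 6 ('d'): no match needed
  Position 7 ('a'): no match needed
Only matched 2/3 characters => not a subsequence

0


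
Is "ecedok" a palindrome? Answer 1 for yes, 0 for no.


Input: ecedok
Reversed: kodece
  Compare pos 0 ('e') with pos 5 ('k'): MISMATCH
  Compare pos 1 ('c') with pos 4 ('o'): MISMATCH
  Compare pos 2 ('e') with pos 3 ('d'): MISMATCH
Result: not a palindrome

0


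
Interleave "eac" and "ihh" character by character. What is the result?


Interleaving "eac" and "ihh":
  Position 0: 'e' from first, 'i' from second => "ei"
  Position 1: 'a' from first, 'h' from second => "ah"
  Position 2: 'c' from first, 'h' from second => "ch"
Result: eiahch

eiahch


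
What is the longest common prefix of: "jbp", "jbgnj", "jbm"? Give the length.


Words: jbp, jbgnj, jbm
  Position 0: all 'j' => match
  Position 1: all 'b' => match
  Position 2: ('p', 'g', 'm') => mismatch, stop
LCP = "jb" (length 2)

2


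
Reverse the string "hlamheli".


Input: hlamheli
Reading characters right to left:
  Position 7: 'i'
  Position 6: 'l'
  Position 5: 'e'
  Position 4: 'h'
  Position 3: 'm'
  Position 2: 'a'
  Position 1: 'l'
  Position 0: 'h'
Reversed: ilehmalh

ilehmalh


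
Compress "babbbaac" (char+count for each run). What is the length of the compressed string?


Input: babbbaac
Runs:
  'b' x 1 => "b1"
  'a' x 1 => "a1"
  'b' x 3 => "b3"
  'a' x 2 => "a2"
  'c' x 1 => "c1"
Compressed: "b1a1b3a2c1"
Compressed length: 10

10


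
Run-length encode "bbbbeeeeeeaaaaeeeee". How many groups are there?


Input: bbbbeeeeeeaaaaeeeee
Scanning for consecutive runs:
  Group 1: 'b' x 4 (positions 0-3)
  Group 2: 'e' x 6 (positions 4-9)
  Group 3: 'a' x 4 (positions 10-13)
  Group 4: 'e' x 5 (positions 14-18)
Total groups: 4

4


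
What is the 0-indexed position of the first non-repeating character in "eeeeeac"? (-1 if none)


Input: eeeeeac
Character frequencies:
  'a': 1
  'c': 1
  'e': 5
Scanning left to right for freq == 1:
  Position 0 ('e'): freq=5, skip
  Position 1 ('e'): freq=5, skip
  Position 2 ('e'): freq=5, skip
  Position 3 ('e'): freq=5, skip
  Position 4 ('e'): freq=5, skip
  Position 5 ('a'): unique! => answer = 5

5


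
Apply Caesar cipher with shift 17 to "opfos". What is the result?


Caesar cipher: shift "opfos" by 17
  'o' (pos 14) + 17 = pos 5 = 'f'
  'p' (pos 15) + 17 = pos 6 = 'g'
  'f' (pos 5) + 17 = pos 22 = 'w'
  'o' (pos 14) + 17 = pos 5 = 'f'
  's' (pos 18) + 17 = pos 9 = 'j'
Result: fgwfj

fgwfj


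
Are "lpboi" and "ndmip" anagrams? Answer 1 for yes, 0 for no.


Strings: "lpboi", "ndmip"
Sorted first:  bilop
Sorted second: dimnp
Differ at position 0: 'b' vs 'd' => not anagrams

0


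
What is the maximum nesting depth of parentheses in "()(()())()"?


Input: "()(()())()"
Tracking depth:
  Position 0 '(': depth becomes 1
  Position 1 ')': depth becomes 0
  Position 2 '(': depth becomes 1
  Position 3 '(': depth becomes 2
  Position 4 ')': depth becomes 1
  Position 5 '(': depth becomes 2
  Position 6 ')': depth becomes 1
  Position 7 ')': depth becomes 0
  Position 8 '(': depth becomes 1
  Position 9 ')': depth becomes 0
Maximum depth reached: 2

2


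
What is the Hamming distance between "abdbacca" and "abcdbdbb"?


Comparing "abdbacca" and "abcdbdbb" position by position:
  Position 0: 'a' vs 'a' => same
  Position 1: 'b' vs 'b' => same
  Position 2: 'd' vs 'c' => differ
  Position 3: 'b' vs 'd' => differ
  Position 4: 'a' vs 'b' => differ
  Position 5: 'c' vs 'd' => differ
  Position 6: 'c' vs 'b' => differ
  Position 7: 'a' vs 'b' => differ
Total differences (Hamming distance): 6

6


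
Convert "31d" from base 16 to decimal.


Input: "31d" in base 16
Positional expansion:
  Digit '3' (value 3) x 16^2 = 768
  Digit '1' (value 1) x 16^1 = 16
  Digit 'd' (value 13) x 16^0 = 13
Sum = 797

797


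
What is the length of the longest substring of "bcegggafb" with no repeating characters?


Input: "bcegggafb"
Sliding window (track last position of each char):
  Position 0 ('b'): window [0,0] length 1 -- new best
  Position 1 ('c'): window [0,1] length 2 -- new best
  Position 2 ('e'): window [0,2] length 3 -- new best
  Position 3 ('g'): window [0,3] length 4 -- new best
  Position 4 ('g'): repeat (last at 3), move window start to 4
  Position 4 ('g'): window [4,4] length 1
  Position 5 ('g'): repeat (last at 4), move window start to 5
  Position 5 ('g'): window [5,5] length 1
  Position 6 ('a'): window [5,6] length 2
  Position 7 ('f'): window [5,7] length 3
  Position 8 ('b'): window [5,8] length 4
Longest substring with no repeats: "bceg" with length 4

4


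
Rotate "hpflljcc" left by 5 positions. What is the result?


Input: "hpflljcc", rotate left by 5
First 5 characters: "hpfll"
Remaining characters: "jcc"
Concatenate remaining + first: "jcc" + "hpfll" = "jcchpfll"

jcchpfll


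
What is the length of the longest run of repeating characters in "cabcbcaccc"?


Input: "cabcbcaccc"
Scanning for longest run:
  Position 1 ('a'): new char, reset run to 1
  Position 2 ('b'): new char, reset run to 1
  Position 3 ('c'): new char, reset run to 1
  Position 4 ('b'): new char, reset run to 1
  Position 5 ('c'): new char, reset run to 1
  Position 6 ('a'): new char, reset run to 1
  Position 7 ('c'): new char, reset run to 1
  Position 8 ('c'): continues run of 'c', length=2
  Position 9 ('c'): continues run of 'c', length=3
Longest run: 'c' with length 3

3


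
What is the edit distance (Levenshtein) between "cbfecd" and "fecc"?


Computing edit distance: "cbfecd" -> "fecc"
DP table:
           f    e    c    c
      0    1    2    3    4
  c   1    1    2    2    3
  b   2    2    2    3    3
  f   3    2    3    3    4
  e   4    3    2    3    4
  c   5    4    3    2    3
  d   6    5    4    3    3
Edit distance = dp[6][4] = 3

3


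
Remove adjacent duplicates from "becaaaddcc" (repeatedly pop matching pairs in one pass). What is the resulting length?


Input: becaaaddcc
Stack-based adjacent duplicate removal:
  Read 'b': push. Stack: b
  Read 'e': push. Stack: be
  Read 'c': push. Stack: bec
  Read 'a': push. Stack: beca
  Read 'a': matches stack top 'a' => pop. Stack: bec
  Read 'a': push. Stack: beca
  Read 'd': push. Stack: becad
  Read 'd': matches stack top 'd' => pop. Stack: beca
  Read 'c': push. Stack: becac
  Read 'c': matches stack top 'c' => pop. Stack: beca
Final stack: "beca" (length 4)

4


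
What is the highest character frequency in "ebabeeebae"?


Input: ebabeeebae
Character counts:
  'a': 2
  'b': 3
  'e': 5
Maximum frequency: 5

5


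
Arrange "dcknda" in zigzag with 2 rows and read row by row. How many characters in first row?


Zigzag "dcknda" into 2 rows:
Placing characters:
  'd' => row 0
  'c' => row 1
  'k' => row 0
  'n' => row 1
  'd' => row 0
  'a' => row 1
Rows:
  Row 0: "dkd"
  Row 1: "cna"
First row length: 3

3


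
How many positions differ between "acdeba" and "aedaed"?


Comparing "acdeba" and "aedaed" position by position:
  Position 0: 'a' vs 'a' => same
  Position 1: 'c' vs 'e' => DIFFER
  Position 2: 'd' vs 'd' => same
  Position 3: 'e' vs 'a' => DIFFER
  Position 4: 'b' vs 'e' => DIFFER
  Position 5: 'a' vs 'd' => DIFFER
Positions that differ: 4

4


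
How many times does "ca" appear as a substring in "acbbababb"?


Searching for "ca" in "acbbababb"
Scanning each position:
  Position 0: "ac" => no
  Position 1: "cb" => no
  Position 2: "bb" => no
  Position 3: "ba" => no
  Position 4: "ab" => no
  Position 5: "ba" => no
  Position 6: "ab" => no
  Position 7: "bb" => no
Total occurrences: 0

0


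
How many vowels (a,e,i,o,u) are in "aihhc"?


Input: aihhc
Checking each character:
  'a' at position 0: vowel (running total: 1)
  'i' at position 1: vowel (running total: 2)
  'h' at position 2: consonant
  'h' at position 3: consonant
  'c' at position 4: consonant
Total vowels: 2

2


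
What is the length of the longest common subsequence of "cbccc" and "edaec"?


LCS of "cbccc" and "edaec"
DP table:
           e    d    a    e    c
      0    0    0    0    0    0
  c   0    0    0    0    0    1
  b   0    0    0    0    0    1
  c   0    0    0    0    0    1
  c   0    0    0    0    0    1
  c   0    0    0    0    0    1
LCS length = dp[5][5] = 1

1


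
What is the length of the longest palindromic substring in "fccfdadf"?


Input: "fccfdadf"
Checking substrings for palindromes:
  [3:8] "fdadf" (len 5) => palindrome
  [0:4] "fccf" (len 4) => palindrome
  [4:7] "dad" (len 3) => palindrome
  [1:3] "cc" (len 2) => palindrome
Longest palindromic substring: "fdadf" with length 5

5


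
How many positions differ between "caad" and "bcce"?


Comparing "caad" and "bcce" position by position:
  Position 0: 'c' vs 'b' => DIFFER
  Position 1: 'a' vs 'c' => DIFFER
  Position 2: 'a' vs 'c' => DIFFER
  Position 3: 'd' vs 'e' => DIFFER
Positions that differ: 4

4


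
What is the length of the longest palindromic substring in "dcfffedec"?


Input: "dcfffedec"
Checking substrings for palindromes:
  [2:5] "fff" (len 3) => palindrome
  [5:8] "ede" (len 3) => palindrome
  [2:4] "ff" (len 2) => palindrome
  [3:5] "ff" (len 2) => palindrome
Longest palindromic substring: "fff" with length 3

3


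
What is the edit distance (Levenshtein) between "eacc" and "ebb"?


Computing edit distance: "eacc" -> "ebb"
DP table:
           e    b    b
      0    1    2    3
  e   1    0    1    2
  a   2    1    1    2
  c   3    2    2    2
  c   4    3    3    3
Edit distance = dp[4][3] = 3

3


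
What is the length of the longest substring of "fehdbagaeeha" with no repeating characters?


Input: "fehdbagaeeha"
Sliding window (track last position of each char):
  Position 0 ('f'): window [0,0] length 1 -- new best
  Position 1 ('e'): window [0,1] length 2 -- new best
  Position 2 ('h'): window [0,2] length 3 -- new best
  Position 3 ('d'): window [0,3] length 4 -- new best
  Position 4 ('b'): window [0,4] length 5 -- new best
  Position 5 ('a'): window [0,5] length 6 -- new best
  Position 6 ('g'): window [0,6] length 7 -- new best
  Position 7 ('a'): repeat (last at 5), move window start to 6
  Position 7 ('a'): window [6,7] length 2
  Position 8 ('e'): window [6,8] length 3
  Position 9 ('e'): repeat (last at 8), move window start to 9
  Position 9 ('e'): window [9,9] length 1
  Position 10 ('h'): window [9,10] length 2
  Position 11 ('a'): window [9,11] length 3
Longest substring with no repeats: "fehdbag" with length 7

7
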